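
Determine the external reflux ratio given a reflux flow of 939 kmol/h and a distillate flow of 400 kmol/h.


Reflux ratio definition: R = L / D (liquid returned / distillate withdrawn)
L = 939 kmol/h, D = 400 kmol/h
R = 939 / 400 = 2.348

2.348


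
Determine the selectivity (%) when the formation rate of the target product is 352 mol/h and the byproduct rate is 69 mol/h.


Selectivity = desired / (desired + undesired) * 100
Total products = 352 + 69 = 421 mol/h
S = 352 / 421 * 100
= 0.8361 * 100
= 83.61 %

83.61 %


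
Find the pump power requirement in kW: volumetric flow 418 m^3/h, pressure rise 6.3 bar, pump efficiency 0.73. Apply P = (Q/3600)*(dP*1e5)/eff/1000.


Q = 418 / 3600 = 0.116111 m^3/s
P = 0.116111 * (6.3 * 1e5) / 0.73 / 1000 = 100.2

100.2 kW


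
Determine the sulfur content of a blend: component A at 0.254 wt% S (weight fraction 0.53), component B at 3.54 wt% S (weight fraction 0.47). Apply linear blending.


Linear sulfur blending: S_blend = x1*S1 + x2*S2
Contribution 1: 0.53 * 0.254 = 0.13462 wt%
Contribution 2: 0.47 * 3.54 = 1.6638 wt%
S_blend = 0.13462 + 1.6638 = 1.79842

1.79842 wt%


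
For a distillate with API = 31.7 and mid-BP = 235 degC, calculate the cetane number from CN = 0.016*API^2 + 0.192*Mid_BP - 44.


CN = 0.016 * 31.7^2 + 0.192 * 235 - 44
CN = 16.07824 + 45.12 - 44 = 17.19824

17.19824


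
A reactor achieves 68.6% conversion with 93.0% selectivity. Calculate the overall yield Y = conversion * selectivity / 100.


Overall yield = conversion (%) * selectivity (%) / 100
Conversion = 68.6%, Selectivity = 93.0%
Y = 68.6 * 93.0 / 100
= 63.798 %

63.798 %


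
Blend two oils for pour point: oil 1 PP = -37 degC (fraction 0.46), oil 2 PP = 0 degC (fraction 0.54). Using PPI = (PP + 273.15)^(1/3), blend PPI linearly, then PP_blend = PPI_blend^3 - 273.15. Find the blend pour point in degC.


PPI_1 = (-37 + 273.15)^(1/3) = 6.181056
PPI_2 = (0 + 273.15)^(1/3) = 6.488342
PPI_blend = 0.46 * 6.181056 + 0.54 * 6.488342 = 6.34699
PP_blend = 6.34699^3 - 273.15 = 255.6839 - 273.15 = -17.47

-17.47 degC


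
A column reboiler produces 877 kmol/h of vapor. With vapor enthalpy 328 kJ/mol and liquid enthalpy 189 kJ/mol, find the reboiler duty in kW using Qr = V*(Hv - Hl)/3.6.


Qr = 877 * (328 - 189) / 3.6 = 877 * 139 / 3.6 = 33860

33860 kW


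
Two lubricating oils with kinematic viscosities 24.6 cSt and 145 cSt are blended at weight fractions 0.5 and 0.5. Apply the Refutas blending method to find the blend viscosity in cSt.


Refutas method: VBN_i = 14.534*ln(ln(visc_i + 0.8)) + 10.975, blended linearly by mass fraction; since VBN is linear in VBI_i = ln(ln(visc_i + 0.8)) and the fractions sum to 1, blend VBI directly: visc = exp(exp(VBI_blend)) - 0.8
VBI_1 = ln(ln(24.6 + 0.8)) = 1.17395
VBI_2 = ln(ln(145 + 0.8)) = 1.60588
VBI_blend = 0.5 * 1.17395 + 0.5 * 1.60588 = 1.38992
visc_blend = exp(exp(1.38992)) - 0.8 = 54.60

54.60 cSt


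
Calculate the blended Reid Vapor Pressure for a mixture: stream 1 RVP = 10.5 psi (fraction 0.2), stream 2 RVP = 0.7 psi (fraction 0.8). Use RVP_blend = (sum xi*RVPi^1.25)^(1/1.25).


Chevron index: RVP_blend = (sum xi*RVPi^1.25)^(1/1.25)
RVP^1.25 terms: 0.2 * 10.5^1.25 + 0.8 * 0.7^1.25 = 4.29244
RVP_blend = 4.29244^(1/1.25) = 3.207

3.207 psi


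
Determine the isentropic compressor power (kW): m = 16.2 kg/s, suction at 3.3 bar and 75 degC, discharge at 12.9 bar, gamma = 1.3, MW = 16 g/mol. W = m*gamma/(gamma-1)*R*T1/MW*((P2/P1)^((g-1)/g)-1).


Isentropic work: W = m*(gamma/(gamma-1))*(R*T1/MW)*((P2/P1)^((gamma-1)/gamma) - 1)
T1 = 75 + 273.15 = 348.15 K
Pressure ratio = 12.9 / 3.3 = 3.90909
Exponent = (1.3 - 1)/1.3 = 0.230769
(P2/P1)^exp - 1 = 3.90909^0.230769 - 1 = 0.369723
W = 16.2 * 1.3 / 0.3 * 8.314 * 348.15 / 16 * 0.369723 = 4695

4695 kW


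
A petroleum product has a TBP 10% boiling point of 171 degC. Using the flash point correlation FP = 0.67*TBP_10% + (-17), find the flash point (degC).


FP = 0.67 * 171 + (-17) = 97.57

97.57 degC


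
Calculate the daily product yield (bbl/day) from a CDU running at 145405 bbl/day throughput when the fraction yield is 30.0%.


Crude throughput = 145405 bbl/day
Fraction yield = 30.0%
yield = throughput * fraction / 100
yield = 145405 * 30.0 / 100 = 43621.5

43621.5 bbl/day


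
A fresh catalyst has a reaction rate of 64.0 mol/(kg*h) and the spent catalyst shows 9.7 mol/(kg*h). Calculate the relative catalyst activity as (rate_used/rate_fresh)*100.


Activity (%) = (rate_used / rate_fresh) * 100
rate_used = 9.7, rate_fresh = 64.0
= (9.7 / 64.0) * 100
= 0.1516 * 100 = 15.16

15.16 %


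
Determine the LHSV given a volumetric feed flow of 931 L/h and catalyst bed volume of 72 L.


LHSV = volumetric feed rate / catalyst volume
= 931 L/h / 72 L
= 12.93 h^-1

12.93 h^-1


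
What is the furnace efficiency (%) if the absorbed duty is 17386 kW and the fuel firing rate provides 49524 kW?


Furnace efficiency = Q_absorbed / Q_fuel * 100
= 17386 / 49524 * 100 = 35.11

35.11 %


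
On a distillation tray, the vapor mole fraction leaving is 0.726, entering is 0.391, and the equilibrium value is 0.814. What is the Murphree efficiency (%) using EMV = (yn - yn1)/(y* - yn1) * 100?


Murphree vapor efficiency: EMV = (y_n - y_(n-1)) / (y*_n - y_(n-1)) * 100
EMV = (0.726 - 0.391) / (0.814 - 0.391) * 100 = 0.335 / 0.423 * 100 = 79.20

79.20 %


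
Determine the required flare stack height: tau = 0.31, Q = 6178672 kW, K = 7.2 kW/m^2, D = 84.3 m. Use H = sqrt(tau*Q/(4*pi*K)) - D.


tau*Q/(4*pi*K) = 0.31 * 6178672 / (4 * pi * 7.2) = 21169.7
sqrt(21169.7) = 145.498
H = 145.498 - 84.3 = 61.20

61.20 m


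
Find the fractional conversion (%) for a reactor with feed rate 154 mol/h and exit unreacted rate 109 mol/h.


X = (F_in - F_out) / F_in * 100
Moles reacted = 154 - 109 = 45
X = 45 / 154 * 100
= 0.2922 * 100
= 29.22 %

29.22 %


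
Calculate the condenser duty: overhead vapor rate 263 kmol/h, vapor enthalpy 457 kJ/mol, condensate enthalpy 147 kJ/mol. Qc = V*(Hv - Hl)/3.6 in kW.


Qc = 263 * (457 - 147) / 3.6 = 263 * 310 / 3.6 = 22650

22650 kW


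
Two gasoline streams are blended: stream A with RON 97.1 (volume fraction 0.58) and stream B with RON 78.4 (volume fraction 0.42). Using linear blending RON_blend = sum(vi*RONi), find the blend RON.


Linear blending: RON_blend = sum(vi * RONi)
Contribution 1: 0.58 * 97.1 = 56.318
Contribution 2: 0.42 * 78.4 = 32.928
RON_blend = 56.318 + 32.928 = 89.246

89.246


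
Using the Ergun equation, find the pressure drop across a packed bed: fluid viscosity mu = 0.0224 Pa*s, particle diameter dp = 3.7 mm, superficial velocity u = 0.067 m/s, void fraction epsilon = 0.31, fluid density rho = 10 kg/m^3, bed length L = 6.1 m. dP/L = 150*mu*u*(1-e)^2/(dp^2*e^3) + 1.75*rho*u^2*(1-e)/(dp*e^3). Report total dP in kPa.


dp = 3.7 mm = 0.0037 m
Viscous term = 150*0.0224*0.067*(1-0.31)^2 / (0.0037^2*0.31^3) = 262799
Inertial term = 1.75*10*0.067^2*(1-0.31) / (0.0037*0.31^3) = 491.756
dP/L = 262799 + 491.756 = 263291 Pa/m
dP = 263291 * 6.1 / 1000 = 1606 kPa

1606 kPa


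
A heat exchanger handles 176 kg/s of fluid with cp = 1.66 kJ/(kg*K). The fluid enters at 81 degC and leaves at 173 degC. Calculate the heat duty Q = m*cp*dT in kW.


Q = m_dot * cp * delta_T
delta_T = 173 - 81 = 92 K
Q = 176 * 1.66 * 92
= 292.16 * 92
= 26878.72 kW

26878.72 kW


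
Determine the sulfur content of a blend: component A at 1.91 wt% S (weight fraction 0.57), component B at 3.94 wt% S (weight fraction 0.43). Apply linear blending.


Linear sulfur blending: S_blend = x1*S1 + x2*S2
Contribution 1: 0.57 * 1.91 = 1.0887 wt%
Contribution 2: 0.43 * 3.94 = 1.6942 wt%
S_blend = 1.0887 + 1.6942 = 2.7829

2.7829 wt%


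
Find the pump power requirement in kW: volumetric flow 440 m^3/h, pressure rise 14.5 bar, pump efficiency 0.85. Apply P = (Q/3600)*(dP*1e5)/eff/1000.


Q = 440 / 3600 = 0.122222 m^3/s
P = 0.122222 * (14.5 * 1e5) / 0.85 / 1000 = 208.5

208.5 kW


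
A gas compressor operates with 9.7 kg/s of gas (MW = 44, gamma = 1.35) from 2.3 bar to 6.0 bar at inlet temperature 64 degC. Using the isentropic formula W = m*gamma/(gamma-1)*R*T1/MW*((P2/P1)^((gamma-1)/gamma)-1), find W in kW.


Isentropic work: W = m*(gamma/(gamma-1))*(R*T1/MW)*((P2/P1)^((gamma-1)/gamma) - 1)
T1 = 64 + 273.15 = 337.15 K
Pressure ratio = 6.0 / 2.3 = 2.6087
Exponent = (1.35 - 1)/1.35 = 0.259259
(P2/P1)^exp - 1 = 2.6087^0.259259 - 1 = 0.282218
W = 9.7 * 1.35 / 0.35 * 8.314 * 337.15 / 44 * 0.282218 = 672.7

672.7 kW


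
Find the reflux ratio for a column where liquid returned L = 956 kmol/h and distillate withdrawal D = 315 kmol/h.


Reflux ratio definition: R = L / D (liquid returned / distillate withdrawn)
L = 956 kmol/h, D = 315 kmol/h
R = 956 / 315 = 3.035

3.035


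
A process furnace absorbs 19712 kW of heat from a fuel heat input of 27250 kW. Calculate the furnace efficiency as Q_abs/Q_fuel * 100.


Furnace efficiency = Q_absorbed / Q_fuel * 100
= 19712 / 27250 * 100 = 72.34

72.34 %


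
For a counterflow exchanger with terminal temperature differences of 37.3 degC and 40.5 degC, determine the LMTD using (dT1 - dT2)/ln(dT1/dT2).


LMTD = (dT1 - dT2) / ln(dT1/dT2)
= (37.3 - 40.5) / ln(37.3 / 40.5) = -3.2 / -0.0823086 = 38.88

38.88 degC


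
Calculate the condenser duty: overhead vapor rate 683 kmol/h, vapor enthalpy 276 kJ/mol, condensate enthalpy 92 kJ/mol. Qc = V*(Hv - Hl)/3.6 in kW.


Qc = 683 * (276 - 92) / 3.6 = 683 * 184 / 3.6 = 34910

34910 kW


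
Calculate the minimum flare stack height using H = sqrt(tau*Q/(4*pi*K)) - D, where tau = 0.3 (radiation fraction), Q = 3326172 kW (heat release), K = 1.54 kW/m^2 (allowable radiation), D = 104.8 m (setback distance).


tau*Q/(4*pi*K) = 0.3 * 3326172 / (4 * pi * 1.54) = 51562.7
sqrt(51562.7) = 227.074
H = 227.074 - 104.8 = 122.3

122.3 m


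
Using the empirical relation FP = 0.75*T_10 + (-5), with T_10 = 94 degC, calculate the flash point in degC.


FP = 0.75 * 94 + (-5) = 65.5

65.5 degC


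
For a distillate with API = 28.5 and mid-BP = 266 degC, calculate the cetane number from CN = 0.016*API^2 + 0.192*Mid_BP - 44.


CN = 0.016 * 28.5^2 + 0.192 * 266 - 44
CN = 12.996 + 51.072 - 44 = 20.068

20.068


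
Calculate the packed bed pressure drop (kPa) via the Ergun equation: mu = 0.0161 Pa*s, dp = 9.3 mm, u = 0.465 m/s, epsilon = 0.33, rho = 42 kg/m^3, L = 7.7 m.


dp = 9.3 mm = 0.0093 m
Viscous term = 150*0.0161*0.465*(1-0.33)^2 / (0.0093^2*0.33^3) = 162185
Inertial term = 1.75*42*0.465^2*(1-0.33) / (0.0093*0.33^3) = 31859.8
dP/L = 162185 + 31859.8 = 194045 Pa/m
dP = 194045 * 7.7 / 1000 = 1494 kPa

1494 kPa


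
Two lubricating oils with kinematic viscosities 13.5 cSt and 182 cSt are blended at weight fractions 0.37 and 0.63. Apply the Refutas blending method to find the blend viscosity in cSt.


Refutas method: VBN_i = 14.534*ln(ln(visc_i + 0.8)) + 10.975, blended linearly by mass fraction; since VBN is linear in VBI_i = ln(ln(visc_i + 0.8)) and the fractions sum to 1, blend VBI directly: visc = exp(exp(VBI_blend)) - 0.8
VBI_1 = ln(ln(13.5 + 0.8)) = 0.978424
VBI_2 = ln(ln(182 + 0.8)) = 1.65027
VBI_blend = 0.37 * 0.978424 + 0.63 * 1.65027 = 1.40169
visc_blend = exp(exp(1.40169)) - 0.8 = 57.29

57.29 cSt


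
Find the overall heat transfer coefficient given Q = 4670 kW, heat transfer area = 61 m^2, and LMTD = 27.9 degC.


From Q = U*A*LMTD, U = Q / (A * LMTD)
U = 4670 / (61 * 27.9) = 4670 / 1701.9 = 2.744

2.744 kW/(m^2*K)


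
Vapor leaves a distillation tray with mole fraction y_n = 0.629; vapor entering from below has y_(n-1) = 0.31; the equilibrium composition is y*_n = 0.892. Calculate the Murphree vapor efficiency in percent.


Murphree vapor efficiency: EMV = (y_n - y_(n-1)) / (y*_n - y_(n-1)) * 100
EMV = (0.629 - 0.31) / (0.892 - 0.31) * 100 = 0.319 / 0.582 * 100 = 54.81

54.81 %


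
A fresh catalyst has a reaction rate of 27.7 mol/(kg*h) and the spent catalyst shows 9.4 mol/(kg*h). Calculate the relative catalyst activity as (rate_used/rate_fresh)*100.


Activity (%) = (rate_used / rate_fresh) * 100
rate_used = 9.4, rate_fresh = 27.7
= (9.4 / 27.7) * 100
= 0.3394 * 100 = 33.94

33.94 %


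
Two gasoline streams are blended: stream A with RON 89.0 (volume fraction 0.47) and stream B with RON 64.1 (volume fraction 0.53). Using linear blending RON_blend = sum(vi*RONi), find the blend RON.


Linear blending: RON_blend = sum(vi * RONi)
Contribution 1: 0.47 * 89.0 = 41.83
Contribution 2: 0.53 * 64.1 = 33.973
RON_blend = 41.83 + 33.973 = 75.803

75.803


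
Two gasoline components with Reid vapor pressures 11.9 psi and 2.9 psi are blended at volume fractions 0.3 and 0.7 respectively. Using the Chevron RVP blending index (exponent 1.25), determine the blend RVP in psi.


Chevron index: RVP_blend = (sum xi*RVPi^1.25)^(1/1.25)
RVP^1.25 terms: 0.3 * 11.9^1.25 + 0.7 * 2.9^1.25 = 9.27972
RVP_blend = 9.27972^(1/1.25) = 5.943

5.943 psi


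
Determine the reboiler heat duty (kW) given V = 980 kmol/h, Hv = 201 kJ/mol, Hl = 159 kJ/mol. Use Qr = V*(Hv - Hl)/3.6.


Qr = 980 * (201 - 159) / 3.6 = 980 * 42 / 3.6 = 11430

11430 kW


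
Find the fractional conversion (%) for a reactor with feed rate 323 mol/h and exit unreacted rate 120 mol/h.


X = (F_in - F_out) / F_in * 100
Moles reacted = 323 - 120 = 203
X = 203 / 323 * 100
= 0.6285 * 100
= 62.85 %

62.85 %


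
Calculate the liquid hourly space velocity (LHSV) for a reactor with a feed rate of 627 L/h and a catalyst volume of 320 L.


LHSV = volumetric feed rate / catalyst volume
= 627 L/h / 320 L
= 1.959 h^-1

1.959 h^-1


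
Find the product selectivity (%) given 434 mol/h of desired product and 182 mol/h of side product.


Selectivity = desired / (desired + undesired) * 100
Total products = 434 + 182 = 616 mol/h
S = 434 / 616 * 100
= 0.7045 * 100
= 70.45 %

70.45 %


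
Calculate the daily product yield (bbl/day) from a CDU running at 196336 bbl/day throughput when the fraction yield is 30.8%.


Crude throughput = 196336 bbl/day
Fraction yield = 30.8%
yield = throughput * fraction / 100
yield = 196336 * 30.8 / 100 = 60471.488

60471.488 bbl/day


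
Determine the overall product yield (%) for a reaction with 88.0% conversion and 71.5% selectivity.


Overall yield = conversion (%) * selectivity (%) / 100
Conversion = 88.0%, Selectivity = 71.5%
Y = 88.0 * 71.5 / 100
= 62.92 %

62.92 %


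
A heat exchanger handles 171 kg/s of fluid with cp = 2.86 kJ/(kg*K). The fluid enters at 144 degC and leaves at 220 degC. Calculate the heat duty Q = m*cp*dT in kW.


Q = m_dot * cp * delta_T
delta_T = 220 - 144 = 76 K
Q = 171 * 2.86 * 76
= 489.06 * 76
= 37168.56 kW

37168.56 kW


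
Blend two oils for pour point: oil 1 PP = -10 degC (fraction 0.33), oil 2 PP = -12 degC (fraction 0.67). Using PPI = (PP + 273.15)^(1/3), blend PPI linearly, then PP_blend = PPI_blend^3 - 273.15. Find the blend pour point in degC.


PPI_1 = (-10 + 273.15)^(1/3) = 6.408176
PPI_2 = (-12 + 273.15)^(1/3) = 6.391901
PPI_blend = 0.33 * 6.408176 + 0.67 * 6.391901 = 6.397272
PP_blend = 6.397272^3 - 273.15 = 261.8089 - 273.15 = -11.34

-11.34 degC


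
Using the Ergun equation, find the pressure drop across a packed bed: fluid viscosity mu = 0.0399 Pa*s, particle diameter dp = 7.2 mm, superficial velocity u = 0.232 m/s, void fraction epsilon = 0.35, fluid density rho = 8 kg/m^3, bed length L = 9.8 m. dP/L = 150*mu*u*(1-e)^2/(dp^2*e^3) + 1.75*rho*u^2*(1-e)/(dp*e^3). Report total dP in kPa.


dp = 7.2 mm = 0.0072 m
Viscous term = 150*0.0399*0.232*(1-0.35)^2 / (0.0072^2*0.35^3) = 263943
Inertial term = 1.75*8*0.232^2*(1-0.35) / (0.0072*0.35^3) = 1586.65
dP/L = 263943 + 1586.65 = 265530 Pa/m
dP = 265530 * 9.8 / 1000 = 2602 kPa

2602 kPa


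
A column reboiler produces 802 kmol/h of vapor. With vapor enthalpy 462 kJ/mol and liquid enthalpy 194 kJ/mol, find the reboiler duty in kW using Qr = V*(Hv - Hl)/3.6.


Qr = 802 * (462 - 194) / 3.6 = 802 * 268 / 3.6 = 59700

59700 kW


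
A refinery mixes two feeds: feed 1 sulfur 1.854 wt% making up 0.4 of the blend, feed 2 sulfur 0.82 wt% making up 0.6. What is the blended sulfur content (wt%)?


Linear sulfur blending: S_blend = x1*S1 + x2*S2
Contribution 1: 0.4 * 1.854 = 0.7416 wt%
Contribution 2: 0.6 * 0.82 = 0.492 wt%
S_blend = 0.7416 + 0.492 = 1.2336

1.2336 wt%


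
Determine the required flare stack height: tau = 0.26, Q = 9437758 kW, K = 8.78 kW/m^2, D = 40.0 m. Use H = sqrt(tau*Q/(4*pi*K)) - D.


tau*Q/(4*pi*K) = 0.26 * 9437758 / (4 * pi * 8.78) = 22240.2
sqrt(22240.2) = 149.131
H = 149.131 - 40.0 = 109.1

109.1 m


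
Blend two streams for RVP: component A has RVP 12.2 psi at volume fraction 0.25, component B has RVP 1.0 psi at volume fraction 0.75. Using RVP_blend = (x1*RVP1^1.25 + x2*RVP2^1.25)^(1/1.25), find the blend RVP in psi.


Chevron index: RVP_blend = (sum xi*RVPi^1.25)^(1/1.25)
RVP^1.25 terms: 0.25 * 12.2^1.25 + 0.75 * 1.0^1.25 = 6.4502
RVP_blend = 6.4502^(1/1.25) = 4.443

4.443 psi


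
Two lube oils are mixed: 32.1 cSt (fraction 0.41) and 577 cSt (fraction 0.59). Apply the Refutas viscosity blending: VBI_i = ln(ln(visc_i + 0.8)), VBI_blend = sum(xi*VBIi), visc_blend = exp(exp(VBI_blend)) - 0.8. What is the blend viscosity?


Refutas method: VBN_i = 14.534*ln(ln(visc_i + 0.8)) + 10.975, blended linearly by mass fraction; since VBN is linear in VBI_i = ln(ln(visc_i + 0.8)) and the fractions sum to 1, blend VBI directly: visc = exp(exp(VBI_blend)) - 0.8
VBI_1 = ln(ln(32.1 + 0.8)) = 1.2509
VBI_2 = ln(ln(577 + 0.8)) = 1.84991
VBI_blend = 0.41 * 1.2509 + 0.59 * 1.84991 = 1.60432
visc_blend = exp(exp(1.60432)) - 0.8 = 143.9

143.9 cSt


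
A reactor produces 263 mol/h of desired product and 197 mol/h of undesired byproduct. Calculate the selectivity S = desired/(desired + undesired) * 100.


Selectivity = desired / (desired + undesired) * 100
Total products = 263 + 197 = 460 mol/h
S = 263 / 460 * 100
= 0.5717 * 100
= 57.17 %

57.17 %


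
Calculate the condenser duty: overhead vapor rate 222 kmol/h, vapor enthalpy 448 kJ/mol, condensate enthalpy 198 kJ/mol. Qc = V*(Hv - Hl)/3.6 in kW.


Qc = 222 * (448 - 198) / 3.6 = 222 * 250 / 3.6 = 15420

15420 kW


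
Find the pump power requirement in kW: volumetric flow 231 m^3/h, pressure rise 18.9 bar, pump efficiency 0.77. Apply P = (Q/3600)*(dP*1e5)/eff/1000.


Q = 231 / 3600 = 0.0641667 m^3/s
P = 0.0641667 * (18.9 * 1e5) / 0.77 / 1000 = 157.5

157.5 kW


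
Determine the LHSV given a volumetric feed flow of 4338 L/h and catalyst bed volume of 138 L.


LHSV = volumetric feed rate / catalyst volume
= 4338 L/h / 138 L
= 31.43 h^-1

31.43 h^-1


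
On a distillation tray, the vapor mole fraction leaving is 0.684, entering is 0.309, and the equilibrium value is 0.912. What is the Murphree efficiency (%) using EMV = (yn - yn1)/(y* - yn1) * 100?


Murphree vapor efficiency: EMV = (y_n - y_(n-1)) / (y*_n - y_(n-1)) * 100
EMV = (0.684 - 0.309) / (0.912 - 0.309) * 100 = 0.375 / 0.603 * 100 = 62.19

62.19 %


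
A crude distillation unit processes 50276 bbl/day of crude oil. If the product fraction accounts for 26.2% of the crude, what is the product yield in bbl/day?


Crude throughput = 50276 bbl/day
Fraction yield = 26.2%
yield = throughput * fraction / 100
yield = 50276 * 26.2 / 100 = 13172.312

13172.312 bbl/day


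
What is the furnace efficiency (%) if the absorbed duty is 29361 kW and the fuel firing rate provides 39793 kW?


Furnace efficiency = Q_absorbed / Q_fuel * 100
= 29361 / 39793 * 100 = 73.78

73.78 %


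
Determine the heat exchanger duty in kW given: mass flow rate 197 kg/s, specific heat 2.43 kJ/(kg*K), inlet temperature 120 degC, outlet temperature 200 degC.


Q = m_dot * cp * delta_T
delta_T = 200 - 120 = 80 K
Q = 197 * 2.43 * 80
= 478.71 * 80
= 38296.8 kW

38296.8 kW


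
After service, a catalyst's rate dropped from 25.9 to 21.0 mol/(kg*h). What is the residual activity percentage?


Activity (%) = (rate_used / rate_fresh) * 100
rate_used = 21.0, rate_fresh = 25.9
= (21.0 / 25.9) * 100
= 0.8108 * 100 = 81.08

81.08 %


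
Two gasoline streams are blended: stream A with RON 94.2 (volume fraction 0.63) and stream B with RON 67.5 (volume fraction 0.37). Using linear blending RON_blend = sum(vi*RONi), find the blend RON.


Linear blending: RON_blend = sum(vi * RONi)
Contribution 1: 0.63 * 94.2 = 59.346
Contribution 2: 0.37 * 67.5 = 24.975
RON_blend = 59.346 + 24.975 = 84.321

84.321


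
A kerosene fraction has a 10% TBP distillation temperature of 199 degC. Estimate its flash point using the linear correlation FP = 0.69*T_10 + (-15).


FP = 0.69 * 199 + (-15) = 122.31

122.31 degC


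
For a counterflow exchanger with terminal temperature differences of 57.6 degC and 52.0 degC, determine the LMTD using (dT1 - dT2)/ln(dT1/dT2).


LMTD = (dT1 - dT2) / ln(dT1/dT2)
= (57.6 - 52.0) / ln(57.6 / 52.0) = 5.6 / 0.102279 = 54.75

54.75 degC


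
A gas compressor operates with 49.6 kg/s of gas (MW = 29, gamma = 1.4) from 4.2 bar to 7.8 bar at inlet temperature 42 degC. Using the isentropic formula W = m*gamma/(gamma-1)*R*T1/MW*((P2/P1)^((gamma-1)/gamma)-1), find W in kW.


Isentropic work: W = m*(gamma/(gamma-1))*(R*T1/MW)*((P2/P1)^((gamma-1)/gamma) - 1)
T1 = 42 + 273.15 = 315.15 K
Pressure ratio = 7.8 / 4.2 = 1.85714
Exponent = (1.4 - 1)/1.4 = 0.285714
(P2/P1)^exp - 1 = 1.85714^0.285714 - 1 = 0.193473
W = 49.6 * 1.4 / 0.4 * 8.314 * 315.15 / 29 * 0.193473 = 3035

3035 kW


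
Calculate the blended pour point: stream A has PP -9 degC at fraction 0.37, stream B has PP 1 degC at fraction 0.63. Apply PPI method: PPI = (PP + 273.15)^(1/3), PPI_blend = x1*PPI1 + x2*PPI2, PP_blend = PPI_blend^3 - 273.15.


PPI_1 = (-9 + 273.15)^(1/3) = 6.416283
PPI_2 = (1 + 273.15)^(1/3) = 6.49625
PPI_blend = 0.37 * 6.416283 + 0.63 * 6.49625 = 6.466662
PP_blend = 6.466662^3 - 273.15 = 270.421 - 273.15 = -2.73

-2.73 degC


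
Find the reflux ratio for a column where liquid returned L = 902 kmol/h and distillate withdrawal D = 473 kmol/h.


Reflux ratio definition: R = L / D (liquid returned / distillate withdrawn)
L = 902 kmol/h, D = 473 kmol/h
R = 902 / 473 = 1.907

1.907


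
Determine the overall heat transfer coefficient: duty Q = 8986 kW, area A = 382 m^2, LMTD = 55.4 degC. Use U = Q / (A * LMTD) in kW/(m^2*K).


From Q = U*A*LMTD, U = Q / (A * LMTD)
U = 8986 / (382 * 55.4) = 8986 / 21162.8 = 0.4246

0.4246 kW/(m^2*K)


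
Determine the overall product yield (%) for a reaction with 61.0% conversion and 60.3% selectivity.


Overall yield = conversion (%) * selectivity (%) / 100
Conversion = 61.0%, Selectivity = 60.3%
Y = 61.0 * 60.3 / 100
= 36.783 %

36.783 %


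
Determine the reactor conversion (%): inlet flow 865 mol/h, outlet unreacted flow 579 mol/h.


X = (F_in - F_out) / F_in * 100
Moles reacted = 865 - 579 = 286
X = 286 / 865 * 100
= 0.3306 * 100
= 33.06 %

33.06 %


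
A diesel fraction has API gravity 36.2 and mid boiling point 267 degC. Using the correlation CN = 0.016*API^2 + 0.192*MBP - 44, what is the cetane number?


CN = 0.016 * 36.2^2 + 0.192 * 267 - 44
CN = 20.96704 + 51.264 - 44 = 28.23104

28.23104


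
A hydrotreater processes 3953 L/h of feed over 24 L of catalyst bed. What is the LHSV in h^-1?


LHSV = volumetric feed rate / catalyst volume
= 3953 L/h / 24 L
= 164.7 h^-1

164.7 h^-1


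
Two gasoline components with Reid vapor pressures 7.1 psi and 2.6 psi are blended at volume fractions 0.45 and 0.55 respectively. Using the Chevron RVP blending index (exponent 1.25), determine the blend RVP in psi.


Chevron index: RVP_blend = (sum xi*RVPi^1.25)^(1/1.25)
RVP^1.25 terms: 0.45 * 7.1^1.25 + 0.55 * 2.6^1.25 = 7.03122
RVP_blend = 7.03122^(1/1.25) = 4.760

4.760 psi


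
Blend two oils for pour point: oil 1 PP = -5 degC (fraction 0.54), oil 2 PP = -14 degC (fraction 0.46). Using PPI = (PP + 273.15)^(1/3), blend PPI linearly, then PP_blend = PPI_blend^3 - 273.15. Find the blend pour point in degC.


PPI_1 = (-5 + 273.15)^(1/3) = 6.448508
PPI_2 = (-14 + 273.15)^(1/3) = 6.375541
PPI_blend = 0.54 * 6.448508 + 0.46 * 6.375541 = 6.414943
PP_blend = 6.414943^3 - 273.15 = 263.9845 - 273.15 = -9.17

-9.17 degC


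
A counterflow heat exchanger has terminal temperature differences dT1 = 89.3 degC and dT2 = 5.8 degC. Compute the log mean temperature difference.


LMTD = (dT1 - dT2) / ln(dT1/dT2)
= (89.3 - 5.8) / ln(89.3 / 5.8) = 83.5 / 2.73414 = 30.54

30.54 degC


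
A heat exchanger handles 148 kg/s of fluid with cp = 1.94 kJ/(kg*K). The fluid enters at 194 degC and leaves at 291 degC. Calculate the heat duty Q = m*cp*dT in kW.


Q = m_dot * cp * delta_T
delta_T = 291 - 194 = 97 K
Q = 148 * 1.94 * 97
= 287.12 * 97
= 27850.64 kW

27850.64 kW


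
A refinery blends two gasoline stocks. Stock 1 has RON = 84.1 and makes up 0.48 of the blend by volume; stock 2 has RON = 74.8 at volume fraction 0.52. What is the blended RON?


Linear blending: RON_blend = sum(vi * RONi)
Contribution 1: 0.48 * 84.1 = 40.368
Contribution 2: 0.52 * 74.8 = 38.896
RON_blend = 40.368 + 38.896 = 79.264

79.264


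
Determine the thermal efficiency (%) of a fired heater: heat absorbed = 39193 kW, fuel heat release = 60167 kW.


Furnace efficiency = Q_absorbed / Q_fuel * 100
= 39193 / 60167 * 100 = 65.14

65.14 %


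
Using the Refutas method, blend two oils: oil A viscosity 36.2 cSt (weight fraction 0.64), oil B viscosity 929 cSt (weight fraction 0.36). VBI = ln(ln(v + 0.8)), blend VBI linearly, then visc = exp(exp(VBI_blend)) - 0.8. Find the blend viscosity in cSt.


Refutas method: VBN_i = 14.534*ln(ln(visc_i + 0.8)) + 10.975, blended linearly by mass fraction; since VBN is linear in VBI_i = ln(ln(visc_i + 0.8)) and the fractions sum to 1, blend VBI directly: visc = exp(exp(VBI_blend)) - 0.8
VBI_1 = ln(ln(36.2 + 0.8)) = 1.28396
VBI_2 = ln(ln(929 + 0.8)) = 1.92205
VBI_blend = 0.64 * 1.28396 + 0.36 * 1.92205 = 1.51367
visc_blend = exp(exp(1.51367)) - 0.8 = 93.21

93.21 cSt


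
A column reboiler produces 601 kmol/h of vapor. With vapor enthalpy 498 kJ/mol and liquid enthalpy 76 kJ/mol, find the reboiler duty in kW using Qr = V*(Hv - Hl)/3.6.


Qr = 601 * (498 - 76) / 3.6 = 601 * 422 / 3.6 = 70450

70450 kW


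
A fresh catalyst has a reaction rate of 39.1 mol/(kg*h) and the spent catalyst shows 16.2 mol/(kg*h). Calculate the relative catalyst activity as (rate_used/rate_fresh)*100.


Activity (%) = (rate_used / rate_fresh) * 100
rate_used = 16.2, rate_fresh = 39.1
= (16.2 / 39.1) * 100
= 0.4143 * 100 = 41.43

41.43 %


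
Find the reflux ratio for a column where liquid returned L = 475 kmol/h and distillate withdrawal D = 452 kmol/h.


Reflux ratio definition: R = L / D (liquid returned / distillate withdrawn)
L = 475 kmol/h, D = 452 kmol/h
R = 475 / 452 = 1.051

1.051


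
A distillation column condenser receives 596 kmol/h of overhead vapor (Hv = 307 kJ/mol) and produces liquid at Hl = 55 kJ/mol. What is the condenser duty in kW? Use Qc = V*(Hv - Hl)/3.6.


Qc = 596 * (307 - 55) / 3.6 = 596 * 252 / 3.6 = 41720

41720 kW


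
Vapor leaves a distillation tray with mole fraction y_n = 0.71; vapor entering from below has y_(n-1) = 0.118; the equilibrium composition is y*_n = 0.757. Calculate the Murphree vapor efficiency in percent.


Murphree vapor efficiency: EMV = (y_n - y_(n-1)) / (y*_n - y_(n-1)) * 100
EMV = (0.71 - 0.118) / (0.757 - 0.118) * 100 = 0.592 / 0.639 * 100 = 92.64

92.64 %


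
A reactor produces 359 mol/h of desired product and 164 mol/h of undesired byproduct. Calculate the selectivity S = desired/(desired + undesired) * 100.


Selectivity = desired / (desired + undesired) * 100
Total products = 359 + 164 = 523 mol/h
S = 359 / 523 * 100
= 0.6864 * 100
= 68.64 %

68.64 %


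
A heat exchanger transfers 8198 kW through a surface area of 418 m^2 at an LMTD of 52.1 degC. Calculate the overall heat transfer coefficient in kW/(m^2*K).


From Q = U*A*LMTD, U = Q / (A * LMTD)
U = 8198 / (418 * 52.1) = 8198 / 21777.8 = 0.3764

0.3764 kW/(m^2*K)


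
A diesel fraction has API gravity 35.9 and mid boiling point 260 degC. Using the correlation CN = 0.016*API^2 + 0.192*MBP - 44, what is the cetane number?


CN = 0.016 * 35.9^2 + 0.192 * 260 - 44
CN = 20.62096 + 49.92 - 44 = 26.54096

26.54096


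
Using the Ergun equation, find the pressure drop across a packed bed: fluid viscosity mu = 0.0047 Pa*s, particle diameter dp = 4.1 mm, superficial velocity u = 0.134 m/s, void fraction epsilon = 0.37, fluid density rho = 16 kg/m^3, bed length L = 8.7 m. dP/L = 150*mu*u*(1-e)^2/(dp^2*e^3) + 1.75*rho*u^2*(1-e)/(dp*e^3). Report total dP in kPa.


dp = 4.1 mm = 0.0041 m
Viscous term = 150*0.0047*0.134*(1-0.37)^2 / (0.0041^2*0.37^3) = 44035.4
Inertial term = 1.75*16*0.134^2*(1-0.37) / (0.0041*0.37^3) = 1525.17
dP/L = 44035.4 + 1525.17 = 45560.6 Pa/m
dP = 45560.6 * 8.7 / 1000 = 396.4 kPa

396.4 kPa


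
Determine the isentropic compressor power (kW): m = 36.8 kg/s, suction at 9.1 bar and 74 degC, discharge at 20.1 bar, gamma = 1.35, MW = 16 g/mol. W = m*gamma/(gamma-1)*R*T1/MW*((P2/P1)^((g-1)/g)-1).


Isentropic work: W = m*(gamma/(gamma-1))*(R*T1/MW)*((P2/P1)^((gamma-1)/gamma) - 1)
T1 = 74 + 273.15 = 347.15 K
Pressure ratio = 20.1 / 9.1 = 2.20879
Exponent = (1.35 - 1)/1.35 = 0.259259
(P2/P1)^exp - 1 = 2.20879^0.259259 - 1 = 0.228076
W = 36.8 * 1.35 / 0.35 * 8.314 * 347.15 / 16 * 0.228076 = 5840

5840 kW


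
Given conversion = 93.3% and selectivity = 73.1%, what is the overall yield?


Overall yield = conversion (%) * selectivity (%) / 100
Conversion = 93.3%, Selectivity = 73.1%
Y = 93.3 * 73.1 / 100
= 68.2023 %

68.2023 %


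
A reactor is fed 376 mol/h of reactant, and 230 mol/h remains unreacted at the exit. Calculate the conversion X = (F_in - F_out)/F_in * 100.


X = (F_in - F_out) / F_in * 100
Moles reacted = 376 - 230 = 146
X = 146 / 376 * 100
= 0.3883 * 100
= 38.83 %

38.83 %


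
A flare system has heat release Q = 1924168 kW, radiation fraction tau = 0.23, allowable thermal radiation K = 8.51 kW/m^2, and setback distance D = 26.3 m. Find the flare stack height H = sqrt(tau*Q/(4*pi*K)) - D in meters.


tau*Q/(4*pi*K) = 0.23 * 1924168 / (4 * pi * 8.51) = 4138.39
sqrt(4138.39) = 64.3303
H = 64.3303 - 26.3 = 38.03

38.03 m


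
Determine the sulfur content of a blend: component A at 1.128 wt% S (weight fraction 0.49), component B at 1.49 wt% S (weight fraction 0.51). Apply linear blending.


Linear sulfur blending: S_blend = x1*S1 + x2*S2
Contribution 1: 0.49 * 1.128 = 0.55272 wt%
Contribution 2: 0.51 * 1.49 = 0.7599 wt%
S_blend = 0.55272 + 0.7599 = 1.31262

1.31262 wt%


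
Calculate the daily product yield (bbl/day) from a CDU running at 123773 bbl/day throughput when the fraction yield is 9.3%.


Crude throughput = 123773 bbl/day
Fraction yield = 9.3%
yield = throughput * fraction / 100
yield = 123773 * 9.3 / 100 = 11510.889

11510.889 bbl/day


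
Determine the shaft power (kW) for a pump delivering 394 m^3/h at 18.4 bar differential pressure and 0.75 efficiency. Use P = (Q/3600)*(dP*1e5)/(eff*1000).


Q = 394 / 3600 = 0.109444 m^3/s
P = 0.109444 * (18.4 * 1e5) / 0.75 / 1000 = 268.5

268.5 kW


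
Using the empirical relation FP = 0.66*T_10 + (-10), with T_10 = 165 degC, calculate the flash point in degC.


FP = 0.66 * 165 + (-10) = 98.9

98.9 degC


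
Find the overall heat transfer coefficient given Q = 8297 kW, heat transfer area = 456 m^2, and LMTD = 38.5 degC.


From Q = U*A*LMTD, U = Q / (A * LMTD)
U = 8297 / (456 * 38.5) = 8297 / 17556 = 0.4726

0.4726 kW/(m^2*K)


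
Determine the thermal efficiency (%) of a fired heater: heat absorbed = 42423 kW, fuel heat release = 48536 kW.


Furnace efficiency = Q_absorbed / Q_fuel * 100
= 42423 / 48536 * 100 = 87.41

87.41 %


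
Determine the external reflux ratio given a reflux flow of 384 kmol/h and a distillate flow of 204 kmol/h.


Reflux ratio definition: R = L / D (liquid returned / distillate withdrawn)
L = 384 kmol/h, D = 204 kmol/h
R = 384 / 204 = 1.882

1.882


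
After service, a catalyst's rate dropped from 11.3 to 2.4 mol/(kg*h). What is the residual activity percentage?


Activity (%) = (rate_used / rate_fresh) * 100
rate_used = 2.4, rate_fresh = 11.3
= (2.4 / 11.3) * 100
= 0.2124 * 100 = 21.24

21.24 %


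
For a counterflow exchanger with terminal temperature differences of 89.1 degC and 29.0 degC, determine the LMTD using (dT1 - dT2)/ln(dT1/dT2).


LMTD = (dT1 - dT2) / ln(dT1/dT2)
= (89.1 - 29.0) / ln(89.1 / 29.0) = 60.1 / 1.12246 = 53.54

53.54 degC


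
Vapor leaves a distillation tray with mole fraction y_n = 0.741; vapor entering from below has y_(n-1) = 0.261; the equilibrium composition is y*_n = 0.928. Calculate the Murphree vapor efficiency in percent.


Murphree vapor efficiency: EMV = (y_n - y_(n-1)) / (y*_n - y_(n-1)) * 100
EMV = (0.741 - 0.261) / (0.928 - 0.261) * 100 = 0.48 / 0.667 * 100 = 71.96

71.96 %


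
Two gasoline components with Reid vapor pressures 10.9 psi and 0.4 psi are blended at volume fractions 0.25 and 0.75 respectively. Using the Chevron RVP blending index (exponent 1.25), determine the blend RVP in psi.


Chevron index: RVP_blend = (sum xi*RVPi^1.25)^(1/1.25)
RVP^1.25 terms: 0.25 * 10.9^1.25 + 0.75 * 0.4^1.25 = 5.18993
RVP_blend = 5.18993^(1/1.25) = 3.734

3.734 psi


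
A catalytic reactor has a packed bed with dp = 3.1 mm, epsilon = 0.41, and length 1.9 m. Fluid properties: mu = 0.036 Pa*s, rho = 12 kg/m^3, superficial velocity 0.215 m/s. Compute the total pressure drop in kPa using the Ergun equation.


dp = 3.1 mm = 0.0031 m
Viscous term = 150*0.036*0.215*(1-0.41)^2 / (0.0031^2*0.41^3) = 610185
Inertial term = 1.75*12*0.215^2*(1-0.41) / (0.0031*0.41^3) = 2680.62
dP/L = 610185 + 2680.62 = 612866 Pa/m
dP = 612866 * 1.9 / 1000 = 1164 kPa

1164 kPa


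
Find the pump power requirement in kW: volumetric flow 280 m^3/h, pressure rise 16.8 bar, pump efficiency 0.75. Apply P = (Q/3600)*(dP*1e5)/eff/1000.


Q = 280 / 3600 = 0.0777778 m^3/s
P = 0.0777778 * (16.8 * 1e5) / 0.75 / 1000 = 174.2

174.2 kW


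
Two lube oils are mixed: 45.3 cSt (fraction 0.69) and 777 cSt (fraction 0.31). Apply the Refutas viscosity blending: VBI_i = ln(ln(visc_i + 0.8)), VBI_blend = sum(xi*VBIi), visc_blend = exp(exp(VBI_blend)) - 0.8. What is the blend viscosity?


Refutas method: VBN_i = 14.534*ln(ln(visc_i + 0.8)) + 10.975, blended linearly by mass fraction; since VBN is linear in VBI_i = ln(ln(visc_i + 0.8)) and the fractions sum to 1, blend VBI directly: visc = exp(exp(VBI_blend)) - 0.8
VBI_1 = ln(ln(45.3 + 0.8)) = 1.34308
VBI_2 = ln(ln(777 + 0.8)) = 1.89559
VBI_blend = 0.69 * 1.34308 + 0.31 * 1.89559 = 1.51436
visc_blend = exp(exp(1.51436)) - 0.8 = 93.50

93.50 cSt


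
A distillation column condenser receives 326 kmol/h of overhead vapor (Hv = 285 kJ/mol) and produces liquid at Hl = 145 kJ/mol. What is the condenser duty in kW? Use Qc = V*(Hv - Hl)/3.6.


Qc = 326 * (285 - 145) / 3.6 = 326 * 140 / 3.6 = 12680

12680 kW


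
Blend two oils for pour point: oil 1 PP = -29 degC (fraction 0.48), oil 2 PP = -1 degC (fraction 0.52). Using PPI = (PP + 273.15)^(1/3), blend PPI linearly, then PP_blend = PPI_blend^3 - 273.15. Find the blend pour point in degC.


PPI_1 = (-29 + 273.15)^(1/3) = 6.25008
PPI_2 = (-1 + 273.15)^(1/3) = 6.480414
PPI_blend = 0.48 * 6.25008 + 0.52 * 6.480414 = 6.369854
PP_blend = 6.369854^3 - 273.15 = 258.4571 - 273.15 = -14.69

-14.69 degC


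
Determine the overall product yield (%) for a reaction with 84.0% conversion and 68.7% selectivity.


Overall yield = conversion (%) * selectivity (%) / 100
Conversion = 84.0%, Selectivity = 68.7%
Y = 84.0 * 68.7 / 100
= 57.708 %

57.708 %


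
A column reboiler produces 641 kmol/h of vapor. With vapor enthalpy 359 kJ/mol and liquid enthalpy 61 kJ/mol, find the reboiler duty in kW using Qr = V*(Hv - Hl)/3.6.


Qr = 641 * (359 - 61) / 3.6 = 641 * 298 / 3.6 = 53060

53060 kW


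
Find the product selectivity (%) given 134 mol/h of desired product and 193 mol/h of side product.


Selectivity = desired / (desired + undesired) * 100
Total products = 134 + 193 = 327 mol/h
S = 134 / 327 * 100
= 0.4098 * 100
= 40.98 %

40.98 %


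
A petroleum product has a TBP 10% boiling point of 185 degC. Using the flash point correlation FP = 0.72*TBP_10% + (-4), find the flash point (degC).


FP = 0.72 * 185 + (-4) = 129.2

129.2 degC


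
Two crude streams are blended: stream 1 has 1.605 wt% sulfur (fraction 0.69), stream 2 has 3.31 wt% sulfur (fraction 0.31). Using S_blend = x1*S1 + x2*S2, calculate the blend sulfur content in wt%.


Linear sulfur blending: S_blend = x1*S1 + x2*S2
Contribution 1: 0.69 * 1.605 = 1.10745 wt%
Contribution 2: 0.31 * 3.31 = 1.0261 wt%
S_blend = 1.10745 + 1.0261 = 2.13355

2.13355 wt%


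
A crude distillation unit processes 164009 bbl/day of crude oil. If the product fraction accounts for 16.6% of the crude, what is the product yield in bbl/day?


Crude throughput = 164009 bbl/day
Fraction yield = 16.6%
yield = throughput * fraction / 100
yield = 164009 * 16.6 / 100 = 27225.494

27225.494 bbl/day


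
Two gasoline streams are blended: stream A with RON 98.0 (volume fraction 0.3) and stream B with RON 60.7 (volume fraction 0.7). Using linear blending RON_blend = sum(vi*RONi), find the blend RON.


Linear blending: RON_blend = sum(vi * RONi)
Contribution 1: 0.3 * 98.0 = 29.4
Contribution 2: 0.7 * 60.7 = 42.49
RON_blend = 29.4 + 42.49 = 71.89

71.89


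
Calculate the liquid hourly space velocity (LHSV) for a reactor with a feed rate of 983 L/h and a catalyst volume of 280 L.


LHSV = volumetric feed rate / catalyst volume
= 983 L/h / 280 L
= 3.511 h^-1

3.511 h^-1


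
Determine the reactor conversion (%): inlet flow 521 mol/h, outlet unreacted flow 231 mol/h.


X = (F_in - F_out) / F_in * 100
Moles reacted = 521 - 231 = 290
X = 290 / 521 * 100
= 0.5566 * 100
= 55.66 %

55.66 %


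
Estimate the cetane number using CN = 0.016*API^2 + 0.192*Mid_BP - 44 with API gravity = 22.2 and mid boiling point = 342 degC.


CN = 0.016 * 22.2^2 + 0.192 * 342 - 44
CN = 7.88544 + 65.664 - 44 = 29.54944

29.54944


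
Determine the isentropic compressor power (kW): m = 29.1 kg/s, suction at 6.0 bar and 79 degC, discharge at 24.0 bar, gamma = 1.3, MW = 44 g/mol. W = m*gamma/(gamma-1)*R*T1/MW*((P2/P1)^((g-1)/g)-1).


Isentropic work: W = m*(gamma/(gamma-1))*(R*T1/MW)*((P2/P1)^((gamma-1)/gamma) - 1)
T1 = 79 + 273.15 = 352.15 K
Pressure ratio = 24.0 / 6.0 = 4
Exponent = (1.3 - 1)/1.3 = 0.230769
(P2/P1)^exp - 1 = 4^0.230769 - 1 = 0.377009
W = 29.1 * 1.3 / 0.3 * 8.314 * 352.15 / 44 * 0.377009 = 3163

3163 kW


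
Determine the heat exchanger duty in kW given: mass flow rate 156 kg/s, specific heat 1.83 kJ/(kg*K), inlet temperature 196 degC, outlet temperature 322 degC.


Q = m_dot * cp * delta_T
delta_T = 322 - 196 = 126 K
Q = 156 * 1.83 * 126
= 285.48 * 126
= 35970.48 kW

35970.48 kW


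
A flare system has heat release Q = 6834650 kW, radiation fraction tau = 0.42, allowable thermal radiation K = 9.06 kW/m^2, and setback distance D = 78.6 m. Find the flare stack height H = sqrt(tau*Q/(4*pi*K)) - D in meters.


tau*Q/(4*pi*K) = 0.42 * 6834650 / (4 * pi * 9.06) = 25213.2
sqrt(25213.2) = 158.787
H = 158.787 - 78.6 = 80.19

80.19 m


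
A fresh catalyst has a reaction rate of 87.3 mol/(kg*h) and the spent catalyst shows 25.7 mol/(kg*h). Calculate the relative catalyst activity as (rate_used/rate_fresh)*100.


Activity (%) = (rate_used / rate_fresh) * 100
rate_used = 25.7, rate_fresh = 87.3
= (25.7 / 87.3) * 100
= 0.2944 * 100 = 29.44

29.44 %


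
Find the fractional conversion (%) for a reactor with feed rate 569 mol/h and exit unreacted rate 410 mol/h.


X = (F_in - F_out) / F_in * 100
Moles reacted = 569 - 410 = 159
X = 159 / 569 * 100
= 0.2794 * 100
= 27.94 %

27.94 %


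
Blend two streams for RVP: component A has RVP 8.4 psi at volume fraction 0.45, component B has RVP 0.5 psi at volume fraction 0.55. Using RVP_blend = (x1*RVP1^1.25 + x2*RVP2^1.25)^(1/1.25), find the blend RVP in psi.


Chevron index: RVP_blend = (sum xi*RVPi^1.25)^(1/1.25)
RVP^1.25 terms: 0.45 * 8.4^1.25 + 0.55 * 0.5^1.25 = 6.66644
RVP_blend = 6.66644^(1/1.25) = 4.562

4.562 psi
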